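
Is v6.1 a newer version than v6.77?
No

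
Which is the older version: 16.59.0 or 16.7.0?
16.7.0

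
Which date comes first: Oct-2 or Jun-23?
Jun-23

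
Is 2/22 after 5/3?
No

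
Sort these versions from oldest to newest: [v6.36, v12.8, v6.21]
[v6.21, v6.36, v12.8]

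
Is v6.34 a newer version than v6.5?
Yes. Version numbers are compared segment by segment as integers, not as decimals: minor version 34 > 5, so v6.34 > v6.5 (even though the decimal 6.34 < 6.5).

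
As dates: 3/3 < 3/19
True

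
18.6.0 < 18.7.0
True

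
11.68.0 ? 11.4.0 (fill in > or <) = >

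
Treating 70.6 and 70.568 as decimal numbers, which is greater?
70.6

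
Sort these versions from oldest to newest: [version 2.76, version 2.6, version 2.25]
[version 2.6, version 2.25, version 2.76]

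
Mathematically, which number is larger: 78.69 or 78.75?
78.75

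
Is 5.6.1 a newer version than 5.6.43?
No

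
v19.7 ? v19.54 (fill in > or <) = <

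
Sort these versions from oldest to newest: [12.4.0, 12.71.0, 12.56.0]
[12.4.0, 12.56.0, 12.71.0]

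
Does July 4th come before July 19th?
Yes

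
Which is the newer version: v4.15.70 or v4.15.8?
v4.15.70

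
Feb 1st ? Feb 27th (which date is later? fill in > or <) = <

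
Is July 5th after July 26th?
No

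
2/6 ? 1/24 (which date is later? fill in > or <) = >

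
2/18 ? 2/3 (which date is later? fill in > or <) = >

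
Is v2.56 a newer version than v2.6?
Yes. Version numbers are compared segment by segment as integers, not as decimals: minor version 56 > 6, so v2.56 > v2.6 (even though the decimal 2.56 < 2.6).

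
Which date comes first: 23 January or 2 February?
23 January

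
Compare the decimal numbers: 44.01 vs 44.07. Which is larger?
44.07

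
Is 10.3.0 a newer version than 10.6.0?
No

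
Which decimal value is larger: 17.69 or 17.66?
17.69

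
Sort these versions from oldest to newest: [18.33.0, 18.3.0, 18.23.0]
[18.3.0, 18.23.0, 18.33.0]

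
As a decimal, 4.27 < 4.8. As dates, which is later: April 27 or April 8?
April 27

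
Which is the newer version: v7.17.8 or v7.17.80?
v7.17.80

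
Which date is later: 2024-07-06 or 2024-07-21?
2024-07-21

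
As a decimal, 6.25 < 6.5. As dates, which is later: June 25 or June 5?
June 25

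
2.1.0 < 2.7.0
True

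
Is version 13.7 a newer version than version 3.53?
Yes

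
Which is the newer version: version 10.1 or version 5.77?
version 10.1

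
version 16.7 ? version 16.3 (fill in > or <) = >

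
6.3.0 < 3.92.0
False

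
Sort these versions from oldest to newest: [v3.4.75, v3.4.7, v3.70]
[v3.4.7, v3.4.75, v3.70]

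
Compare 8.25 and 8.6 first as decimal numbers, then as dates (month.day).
As decimals: 8.25 < 8.6. As dates: 8/25 is later than 8/6 (day 25 > day 6).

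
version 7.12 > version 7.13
False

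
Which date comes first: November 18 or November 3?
November 3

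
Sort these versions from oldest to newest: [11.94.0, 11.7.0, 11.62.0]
[11.7.0, 11.62.0, 11.94.0]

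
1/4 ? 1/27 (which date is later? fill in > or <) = <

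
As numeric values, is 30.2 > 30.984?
False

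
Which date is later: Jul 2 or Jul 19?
Jul 19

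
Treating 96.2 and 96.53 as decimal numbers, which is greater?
96.53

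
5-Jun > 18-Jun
False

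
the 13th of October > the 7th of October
True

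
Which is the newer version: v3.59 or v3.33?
v3.59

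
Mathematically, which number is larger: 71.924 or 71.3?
71.924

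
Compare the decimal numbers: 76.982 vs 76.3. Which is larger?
76.982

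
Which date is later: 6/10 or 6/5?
6/10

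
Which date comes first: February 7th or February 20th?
February 7th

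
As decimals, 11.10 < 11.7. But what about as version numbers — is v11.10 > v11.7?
True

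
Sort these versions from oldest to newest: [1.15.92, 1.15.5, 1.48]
[1.15.5, 1.15.92, 1.48]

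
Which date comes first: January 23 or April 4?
January 23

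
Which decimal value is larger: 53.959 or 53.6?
53.959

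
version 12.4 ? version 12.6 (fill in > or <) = <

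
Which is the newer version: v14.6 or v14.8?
v14.8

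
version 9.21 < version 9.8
False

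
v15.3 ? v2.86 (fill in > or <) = >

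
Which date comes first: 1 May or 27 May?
1 May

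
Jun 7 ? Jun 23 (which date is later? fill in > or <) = <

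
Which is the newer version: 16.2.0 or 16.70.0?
16.70.0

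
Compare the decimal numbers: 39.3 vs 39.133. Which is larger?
39.3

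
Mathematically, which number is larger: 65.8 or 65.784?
65.8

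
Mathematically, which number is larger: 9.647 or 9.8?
9.8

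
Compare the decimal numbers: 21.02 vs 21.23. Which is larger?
21.23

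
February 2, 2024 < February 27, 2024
True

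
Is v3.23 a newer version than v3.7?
Yes. Version numbers are compared segment by segment as integers, not as decimals: minor version 23 > 7, so v3.23 > v3.7 (even though the decimal 3.23 < 3.7).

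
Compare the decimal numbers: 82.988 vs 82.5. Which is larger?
82.988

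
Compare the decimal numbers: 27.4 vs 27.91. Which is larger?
27.91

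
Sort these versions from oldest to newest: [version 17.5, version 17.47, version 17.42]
[version 17.5, version 17.42, version 17.47]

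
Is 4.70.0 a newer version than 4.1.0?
Yes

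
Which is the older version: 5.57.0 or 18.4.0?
5.57.0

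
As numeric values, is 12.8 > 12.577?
True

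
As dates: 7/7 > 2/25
True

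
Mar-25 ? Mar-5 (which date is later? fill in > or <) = >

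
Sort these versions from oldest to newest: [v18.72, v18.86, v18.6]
[v18.6, v18.72, v18.86]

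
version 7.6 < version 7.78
True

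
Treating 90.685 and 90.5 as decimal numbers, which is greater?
90.685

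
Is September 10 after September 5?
Yes. Day 10 comes after day 5 in September — this is a date comparison, not a decimal one (the decimal 9.10 would be smaller than 9.5).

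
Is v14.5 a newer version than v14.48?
No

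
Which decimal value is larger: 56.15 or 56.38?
56.38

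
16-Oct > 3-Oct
True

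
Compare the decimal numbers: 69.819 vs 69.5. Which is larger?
69.819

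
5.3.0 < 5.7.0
True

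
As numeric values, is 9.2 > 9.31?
False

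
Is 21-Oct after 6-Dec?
No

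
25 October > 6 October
True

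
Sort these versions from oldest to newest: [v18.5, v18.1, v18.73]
[v18.1, v18.5, v18.73]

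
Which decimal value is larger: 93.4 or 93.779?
93.779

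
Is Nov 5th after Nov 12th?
No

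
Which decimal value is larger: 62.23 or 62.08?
62.23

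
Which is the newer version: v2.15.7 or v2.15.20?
v2.15.20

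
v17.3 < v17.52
True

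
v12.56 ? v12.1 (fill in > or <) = >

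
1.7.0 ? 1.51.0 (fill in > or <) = <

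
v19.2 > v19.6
False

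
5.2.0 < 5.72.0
True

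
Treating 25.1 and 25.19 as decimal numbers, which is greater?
25.19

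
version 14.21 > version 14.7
True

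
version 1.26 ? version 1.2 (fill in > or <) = >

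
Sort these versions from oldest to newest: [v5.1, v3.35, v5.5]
[v3.35, v5.1, v5.5]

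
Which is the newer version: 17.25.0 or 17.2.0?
17.25.0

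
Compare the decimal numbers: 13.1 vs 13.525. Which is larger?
13.525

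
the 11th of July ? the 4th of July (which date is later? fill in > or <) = >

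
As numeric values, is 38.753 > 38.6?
True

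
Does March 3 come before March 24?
Yes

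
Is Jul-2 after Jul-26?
No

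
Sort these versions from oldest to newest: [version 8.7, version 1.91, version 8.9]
[version 1.91, version 8.7, version 8.9]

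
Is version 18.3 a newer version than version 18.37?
No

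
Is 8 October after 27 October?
No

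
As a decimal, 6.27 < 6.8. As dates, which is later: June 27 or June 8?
June 27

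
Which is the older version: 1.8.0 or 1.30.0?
1.8.0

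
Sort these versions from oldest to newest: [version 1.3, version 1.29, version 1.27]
[version 1.3, version 1.27, version 1.29]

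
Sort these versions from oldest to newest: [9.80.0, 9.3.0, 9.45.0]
[9.3.0, 9.45.0, 9.80.0]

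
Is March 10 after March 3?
Yes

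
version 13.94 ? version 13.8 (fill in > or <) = >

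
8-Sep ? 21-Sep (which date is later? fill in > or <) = <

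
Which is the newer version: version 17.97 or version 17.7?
version 17.97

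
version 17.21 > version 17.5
True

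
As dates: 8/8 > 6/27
True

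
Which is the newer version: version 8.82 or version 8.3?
version 8.82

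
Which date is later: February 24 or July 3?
July 3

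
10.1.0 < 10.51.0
True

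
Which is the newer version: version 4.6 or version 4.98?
version 4.98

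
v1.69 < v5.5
True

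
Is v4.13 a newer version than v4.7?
Yes. Version numbers are compared segment by segment as integers, not as decimals: minor version 13 > 7, so v4.13 > v4.7 (even though the decimal 4.13 < 4.7).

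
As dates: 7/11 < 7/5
False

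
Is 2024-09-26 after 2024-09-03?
Yes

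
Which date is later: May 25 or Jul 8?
Jul 8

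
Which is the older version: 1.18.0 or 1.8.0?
1.8.0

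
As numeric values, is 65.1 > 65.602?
False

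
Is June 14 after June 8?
Yes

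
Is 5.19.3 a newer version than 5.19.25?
No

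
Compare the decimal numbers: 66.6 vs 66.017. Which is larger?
66.6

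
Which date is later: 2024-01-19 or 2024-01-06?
2024-01-19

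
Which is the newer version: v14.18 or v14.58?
v14.58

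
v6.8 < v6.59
True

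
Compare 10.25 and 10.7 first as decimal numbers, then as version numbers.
As decimals: 10.25 < 10.7. As versions: v10.25 > v10.7 (minor version 25 > 7).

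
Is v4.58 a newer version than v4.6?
Yes. Version numbers are compared segment by segment as integers, not as decimals: minor version 58 > 6, so v4.58 > v4.6 (even though the decimal 4.58 < 4.6).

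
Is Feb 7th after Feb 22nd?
No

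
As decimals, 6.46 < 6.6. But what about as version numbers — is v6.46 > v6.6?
True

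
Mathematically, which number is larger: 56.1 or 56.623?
56.623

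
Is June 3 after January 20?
Yes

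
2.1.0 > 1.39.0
True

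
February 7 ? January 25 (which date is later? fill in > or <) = >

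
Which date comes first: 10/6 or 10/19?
10/6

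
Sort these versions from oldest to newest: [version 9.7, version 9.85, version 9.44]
[version 9.7, version 9.44, version 9.85]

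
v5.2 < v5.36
True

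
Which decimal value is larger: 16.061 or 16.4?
16.4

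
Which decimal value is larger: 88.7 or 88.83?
88.83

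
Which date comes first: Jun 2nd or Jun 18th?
Jun 2nd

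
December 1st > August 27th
True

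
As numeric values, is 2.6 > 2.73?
False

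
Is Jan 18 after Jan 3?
Yes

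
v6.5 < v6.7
True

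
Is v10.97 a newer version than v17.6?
No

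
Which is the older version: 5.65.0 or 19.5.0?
5.65.0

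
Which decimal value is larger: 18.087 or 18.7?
18.7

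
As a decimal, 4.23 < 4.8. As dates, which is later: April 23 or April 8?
April 23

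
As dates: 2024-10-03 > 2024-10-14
False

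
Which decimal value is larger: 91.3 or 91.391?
91.391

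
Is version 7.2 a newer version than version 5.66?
Yes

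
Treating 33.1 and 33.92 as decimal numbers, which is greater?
33.92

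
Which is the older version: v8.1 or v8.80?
v8.1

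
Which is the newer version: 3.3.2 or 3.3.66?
3.3.66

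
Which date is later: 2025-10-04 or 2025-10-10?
2025-10-10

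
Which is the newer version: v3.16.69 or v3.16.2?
v3.16.69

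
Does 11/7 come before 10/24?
No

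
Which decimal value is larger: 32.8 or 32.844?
32.844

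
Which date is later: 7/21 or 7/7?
7/21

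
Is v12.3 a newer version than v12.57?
No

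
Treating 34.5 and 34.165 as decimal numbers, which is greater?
34.5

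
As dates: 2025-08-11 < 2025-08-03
False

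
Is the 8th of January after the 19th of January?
No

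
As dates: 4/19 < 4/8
False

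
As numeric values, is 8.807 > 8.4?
True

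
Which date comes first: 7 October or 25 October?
7 October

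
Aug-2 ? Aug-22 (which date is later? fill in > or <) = <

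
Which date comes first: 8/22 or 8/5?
8/5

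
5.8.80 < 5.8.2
False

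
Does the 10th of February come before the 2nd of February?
No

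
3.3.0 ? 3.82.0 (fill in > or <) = <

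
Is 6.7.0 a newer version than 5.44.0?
Yes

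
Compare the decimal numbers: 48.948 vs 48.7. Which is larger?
48.948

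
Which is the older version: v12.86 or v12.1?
v12.1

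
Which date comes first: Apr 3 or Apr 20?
Apr 3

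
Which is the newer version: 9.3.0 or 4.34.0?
9.3.0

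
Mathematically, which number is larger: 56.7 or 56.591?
56.7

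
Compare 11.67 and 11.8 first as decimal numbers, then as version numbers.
As decimals: 11.67 < 11.8. As versions: v11.67 > v11.8 (minor version 67 > 8).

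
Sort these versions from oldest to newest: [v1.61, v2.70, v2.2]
[v1.61, v2.2, v2.70]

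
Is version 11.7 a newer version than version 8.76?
Yes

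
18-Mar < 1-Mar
False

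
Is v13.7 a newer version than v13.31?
No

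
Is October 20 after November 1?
No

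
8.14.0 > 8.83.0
False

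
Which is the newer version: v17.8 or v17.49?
v17.49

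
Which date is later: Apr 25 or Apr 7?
Apr 25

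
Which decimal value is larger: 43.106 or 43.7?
43.7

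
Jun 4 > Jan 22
True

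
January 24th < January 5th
False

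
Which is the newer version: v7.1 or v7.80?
v7.80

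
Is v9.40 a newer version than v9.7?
Yes. Version numbers are compared segment by segment as integers, not as decimals: minor version 40 > 7, so v9.40 > v9.7 (even though the decimal 9.40 < 9.7).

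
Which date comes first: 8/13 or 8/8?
8/8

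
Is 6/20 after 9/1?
No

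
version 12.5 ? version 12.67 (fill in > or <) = <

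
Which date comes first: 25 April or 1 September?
25 April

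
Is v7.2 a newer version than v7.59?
No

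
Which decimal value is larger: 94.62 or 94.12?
94.62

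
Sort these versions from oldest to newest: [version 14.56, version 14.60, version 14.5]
[version 14.5, version 14.56, version 14.60]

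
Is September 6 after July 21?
Yes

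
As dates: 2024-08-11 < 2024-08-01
False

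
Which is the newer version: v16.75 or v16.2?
v16.75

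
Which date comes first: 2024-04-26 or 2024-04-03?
2024-04-03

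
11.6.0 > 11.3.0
True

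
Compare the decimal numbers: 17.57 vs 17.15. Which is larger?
17.57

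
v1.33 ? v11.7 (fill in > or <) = <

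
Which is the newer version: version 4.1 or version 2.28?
version 4.1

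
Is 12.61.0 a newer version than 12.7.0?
Yes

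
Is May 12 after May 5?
Yes. Day 12 comes after day 5 in May — this is a date comparison, not a decimal one (the decimal 5.12 would be smaller than 5.5).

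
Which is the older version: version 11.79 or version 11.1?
version 11.1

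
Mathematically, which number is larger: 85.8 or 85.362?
85.8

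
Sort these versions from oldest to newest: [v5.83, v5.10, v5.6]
[v5.6, v5.10, v5.83]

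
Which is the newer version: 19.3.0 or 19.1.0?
19.3.0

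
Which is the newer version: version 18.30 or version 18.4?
version 18.30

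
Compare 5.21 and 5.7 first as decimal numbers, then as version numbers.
As decimals: 5.21 < 5.7. As versions: v5.21 > v5.7 (minor version 21 > 7).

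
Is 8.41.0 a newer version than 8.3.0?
Yes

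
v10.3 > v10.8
False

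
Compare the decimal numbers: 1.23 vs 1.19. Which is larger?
1.23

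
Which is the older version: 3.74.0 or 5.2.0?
3.74.0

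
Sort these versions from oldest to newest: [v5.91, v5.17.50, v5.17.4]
[v5.17.4, v5.17.50, v5.91]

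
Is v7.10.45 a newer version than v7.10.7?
Yes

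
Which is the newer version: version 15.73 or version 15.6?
version 15.73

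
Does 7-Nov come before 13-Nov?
Yes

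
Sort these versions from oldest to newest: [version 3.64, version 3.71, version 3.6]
[version 3.6, version 3.64, version 3.71]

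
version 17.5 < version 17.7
True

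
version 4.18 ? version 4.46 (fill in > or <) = <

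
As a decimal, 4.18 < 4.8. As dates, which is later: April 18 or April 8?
April 18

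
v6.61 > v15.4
False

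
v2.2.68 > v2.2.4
True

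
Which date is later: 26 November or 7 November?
26 November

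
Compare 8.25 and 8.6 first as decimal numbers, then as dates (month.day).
As decimals: 8.25 < 8.6. As dates: 8/25 is later than 8/6 (day 25 > day 6).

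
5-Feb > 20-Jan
True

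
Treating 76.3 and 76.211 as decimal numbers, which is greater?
76.3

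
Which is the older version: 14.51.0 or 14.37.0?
14.37.0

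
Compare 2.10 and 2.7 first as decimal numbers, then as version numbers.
As decimals: 2.10 < 2.7. As versions: v2.10 > v2.7 (minor version 10 > 7).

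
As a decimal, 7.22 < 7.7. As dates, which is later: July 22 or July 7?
July 22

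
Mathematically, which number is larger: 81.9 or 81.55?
81.9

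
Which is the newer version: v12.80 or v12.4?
v12.80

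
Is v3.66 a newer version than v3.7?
Yes. Version numbers are compared segment by segment as integers, not as decimals: minor version 66 > 7, so v3.66 > v3.7 (even though the decimal 3.66 < 3.7).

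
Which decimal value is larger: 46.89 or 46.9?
46.9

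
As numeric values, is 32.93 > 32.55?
True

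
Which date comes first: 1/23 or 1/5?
1/5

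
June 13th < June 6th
False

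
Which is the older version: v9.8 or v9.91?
v9.8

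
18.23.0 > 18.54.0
False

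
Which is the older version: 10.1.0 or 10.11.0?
10.1.0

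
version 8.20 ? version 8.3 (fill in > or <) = >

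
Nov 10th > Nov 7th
True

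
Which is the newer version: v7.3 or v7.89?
v7.89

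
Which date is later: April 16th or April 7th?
April 16th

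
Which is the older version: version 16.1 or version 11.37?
version 11.37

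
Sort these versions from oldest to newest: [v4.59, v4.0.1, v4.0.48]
[v4.0.1, v4.0.48, v4.59]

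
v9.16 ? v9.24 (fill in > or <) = <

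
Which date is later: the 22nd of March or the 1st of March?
the 22nd of March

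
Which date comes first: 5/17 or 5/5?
5/5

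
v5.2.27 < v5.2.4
False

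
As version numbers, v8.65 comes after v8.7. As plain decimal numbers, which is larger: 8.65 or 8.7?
8.7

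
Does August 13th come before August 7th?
No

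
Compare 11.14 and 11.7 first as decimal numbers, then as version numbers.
As decimals: 11.14 < 11.7. As versions: v11.14 > v11.7 (minor version 14 > 7).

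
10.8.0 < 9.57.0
False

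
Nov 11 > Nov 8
True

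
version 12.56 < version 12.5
False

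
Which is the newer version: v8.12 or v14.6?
v14.6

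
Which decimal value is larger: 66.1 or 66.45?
66.45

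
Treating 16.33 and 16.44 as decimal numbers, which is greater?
16.44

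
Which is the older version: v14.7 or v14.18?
v14.7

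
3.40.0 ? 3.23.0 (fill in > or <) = >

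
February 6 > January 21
True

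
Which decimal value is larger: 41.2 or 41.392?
41.392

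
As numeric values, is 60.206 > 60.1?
True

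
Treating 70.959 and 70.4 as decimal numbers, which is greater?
70.959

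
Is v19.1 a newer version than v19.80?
No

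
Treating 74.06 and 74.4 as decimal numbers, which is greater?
74.4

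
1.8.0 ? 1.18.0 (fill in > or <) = <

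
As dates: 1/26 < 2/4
True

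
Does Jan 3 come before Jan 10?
Yes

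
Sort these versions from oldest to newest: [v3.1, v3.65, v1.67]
[v1.67, v3.1, v3.65]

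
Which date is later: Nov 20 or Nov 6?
Nov 20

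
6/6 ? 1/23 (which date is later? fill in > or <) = >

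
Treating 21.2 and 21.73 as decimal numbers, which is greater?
21.73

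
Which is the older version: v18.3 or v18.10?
v18.3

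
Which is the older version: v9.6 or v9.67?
v9.6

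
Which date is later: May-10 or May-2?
May-10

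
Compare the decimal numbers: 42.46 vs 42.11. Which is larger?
42.46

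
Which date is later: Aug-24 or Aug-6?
Aug-24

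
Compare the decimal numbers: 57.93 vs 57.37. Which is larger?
57.93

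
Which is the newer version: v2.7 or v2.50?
v2.50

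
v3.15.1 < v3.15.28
True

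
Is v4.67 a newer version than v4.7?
Yes. Version numbers are compared segment by segment as integers, not as decimals: minor version 67 > 7, so v4.67 > v4.7 (even though the decimal 4.67 < 4.7).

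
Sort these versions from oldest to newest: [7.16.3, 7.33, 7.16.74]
[7.16.3, 7.16.74, 7.33]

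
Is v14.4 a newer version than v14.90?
No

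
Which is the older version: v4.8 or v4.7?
v4.7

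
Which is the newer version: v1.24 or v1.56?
v1.56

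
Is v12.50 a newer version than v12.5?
Yes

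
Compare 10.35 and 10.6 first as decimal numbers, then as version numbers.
As decimals: 10.35 < 10.6. As versions: v10.35 > v10.6 (minor version 35 > 6).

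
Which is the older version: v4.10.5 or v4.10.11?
v4.10.5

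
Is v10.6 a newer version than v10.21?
No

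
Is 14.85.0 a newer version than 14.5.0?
Yes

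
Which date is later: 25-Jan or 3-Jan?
25-Jan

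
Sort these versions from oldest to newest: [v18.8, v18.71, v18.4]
[v18.4, v18.8, v18.71]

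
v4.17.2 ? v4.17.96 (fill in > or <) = <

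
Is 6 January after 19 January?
No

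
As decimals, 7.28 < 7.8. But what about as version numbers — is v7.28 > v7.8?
True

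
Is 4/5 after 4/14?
No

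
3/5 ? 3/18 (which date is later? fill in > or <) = <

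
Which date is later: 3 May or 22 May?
22 May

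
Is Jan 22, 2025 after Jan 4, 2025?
Yes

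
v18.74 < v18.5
False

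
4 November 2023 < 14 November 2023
True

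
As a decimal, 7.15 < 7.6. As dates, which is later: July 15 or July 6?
July 15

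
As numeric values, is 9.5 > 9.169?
True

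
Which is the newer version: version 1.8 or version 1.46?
version 1.46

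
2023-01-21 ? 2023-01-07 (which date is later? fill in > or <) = >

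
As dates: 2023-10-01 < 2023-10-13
True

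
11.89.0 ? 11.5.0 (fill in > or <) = >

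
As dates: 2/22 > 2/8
True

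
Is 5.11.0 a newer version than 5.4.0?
Yes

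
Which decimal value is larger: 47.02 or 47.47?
47.47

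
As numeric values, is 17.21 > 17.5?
False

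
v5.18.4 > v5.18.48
False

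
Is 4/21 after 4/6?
Yes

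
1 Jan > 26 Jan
False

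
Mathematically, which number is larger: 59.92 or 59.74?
59.92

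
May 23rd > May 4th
True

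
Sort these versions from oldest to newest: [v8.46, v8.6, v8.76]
[v8.6, v8.46, v8.76]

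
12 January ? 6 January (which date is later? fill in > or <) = >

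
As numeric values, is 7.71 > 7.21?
True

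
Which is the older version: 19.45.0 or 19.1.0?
19.1.0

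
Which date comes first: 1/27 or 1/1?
1/1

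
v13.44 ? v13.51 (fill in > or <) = <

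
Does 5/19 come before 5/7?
No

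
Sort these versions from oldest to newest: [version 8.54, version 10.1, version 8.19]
[version 8.19, version 8.54, version 10.1]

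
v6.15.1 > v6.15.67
False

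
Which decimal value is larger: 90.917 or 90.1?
90.917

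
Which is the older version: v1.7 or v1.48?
v1.7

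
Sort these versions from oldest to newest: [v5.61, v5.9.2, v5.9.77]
[v5.9.2, v5.9.77, v5.61]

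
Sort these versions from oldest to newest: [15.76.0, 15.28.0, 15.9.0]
[15.9.0, 15.28.0, 15.76.0]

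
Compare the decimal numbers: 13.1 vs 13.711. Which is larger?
13.711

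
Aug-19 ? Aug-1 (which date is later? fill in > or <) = >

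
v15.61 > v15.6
True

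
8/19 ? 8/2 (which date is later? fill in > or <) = >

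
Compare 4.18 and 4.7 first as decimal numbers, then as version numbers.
As decimals: 4.18 < 4.7. As versions: v4.18 > v4.7 (minor version 18 > 7).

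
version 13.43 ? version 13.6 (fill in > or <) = >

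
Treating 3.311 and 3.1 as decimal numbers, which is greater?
3.311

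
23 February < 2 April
True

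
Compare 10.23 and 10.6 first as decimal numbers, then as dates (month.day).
As decimals: 10.23 < 10.6. As dates: 10/23 is later than 10/6 (day 23 > day 6).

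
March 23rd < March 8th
False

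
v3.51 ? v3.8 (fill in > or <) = >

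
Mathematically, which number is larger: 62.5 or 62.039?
62.5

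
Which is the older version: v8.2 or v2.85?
v2.85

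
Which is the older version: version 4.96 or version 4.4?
version 4.4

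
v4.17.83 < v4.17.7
False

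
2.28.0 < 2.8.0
False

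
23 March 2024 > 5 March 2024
True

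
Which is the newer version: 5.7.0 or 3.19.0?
5.7.0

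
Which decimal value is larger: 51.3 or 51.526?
51.526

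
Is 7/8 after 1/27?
Yes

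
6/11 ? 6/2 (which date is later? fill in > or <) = >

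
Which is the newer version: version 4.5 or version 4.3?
version 4.5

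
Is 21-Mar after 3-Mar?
Yes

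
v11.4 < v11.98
True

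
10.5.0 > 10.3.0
True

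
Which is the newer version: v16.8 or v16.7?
v16.8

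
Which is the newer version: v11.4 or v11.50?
v11.50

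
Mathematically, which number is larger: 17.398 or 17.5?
17.5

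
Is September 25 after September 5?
Yes. Day 25 comes after day 5 in September — this is a date comparison, not a decimal one (the decimal 9.25 would be smaller than 9.5).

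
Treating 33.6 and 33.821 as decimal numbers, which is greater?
33.821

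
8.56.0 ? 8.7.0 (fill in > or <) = >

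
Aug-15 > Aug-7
True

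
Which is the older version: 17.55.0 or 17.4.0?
17.4.0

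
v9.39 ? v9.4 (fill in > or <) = >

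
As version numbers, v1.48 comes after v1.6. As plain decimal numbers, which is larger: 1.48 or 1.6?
1.6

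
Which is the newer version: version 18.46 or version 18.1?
version 18.46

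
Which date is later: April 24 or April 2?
April 24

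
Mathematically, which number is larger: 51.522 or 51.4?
51.522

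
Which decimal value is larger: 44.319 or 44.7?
44.7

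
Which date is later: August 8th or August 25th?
August 25th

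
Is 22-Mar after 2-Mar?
Yes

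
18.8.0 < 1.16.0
False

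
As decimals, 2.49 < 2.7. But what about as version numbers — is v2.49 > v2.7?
True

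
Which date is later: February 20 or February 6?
February 20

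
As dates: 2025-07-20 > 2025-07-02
True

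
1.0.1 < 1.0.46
True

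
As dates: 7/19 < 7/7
False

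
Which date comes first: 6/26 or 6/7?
6/7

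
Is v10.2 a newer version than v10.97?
No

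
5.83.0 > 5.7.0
True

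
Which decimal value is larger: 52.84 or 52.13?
52.84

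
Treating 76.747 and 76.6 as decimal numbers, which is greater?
76.747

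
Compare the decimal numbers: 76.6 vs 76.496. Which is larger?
76.6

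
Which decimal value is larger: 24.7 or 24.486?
24.7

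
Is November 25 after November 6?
Yes. Day 25 comes after day 6 in November — this is a date comparison, not a decimal one (the decimal 11.25 would be smaller than 11.6).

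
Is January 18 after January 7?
Yes. Day 18 comes after day 7 in January — this is a date comparison, not a decimal one (the decimal 1.18 would be smaller than 1.7).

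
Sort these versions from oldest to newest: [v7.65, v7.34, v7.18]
[v7.18, v7.34, v7.65]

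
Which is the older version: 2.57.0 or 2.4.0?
2.4.0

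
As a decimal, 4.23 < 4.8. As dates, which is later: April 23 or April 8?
April 23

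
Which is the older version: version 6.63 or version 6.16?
version 6.16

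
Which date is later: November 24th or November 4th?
November 24th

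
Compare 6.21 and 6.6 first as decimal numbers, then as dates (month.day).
As decimals: 6.21 < 6.6. As dates: 6/21 is later than 6/6 (day 21 > day 6).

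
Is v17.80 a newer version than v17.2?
Yes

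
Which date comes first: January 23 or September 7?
January 23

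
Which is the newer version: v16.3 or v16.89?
v16.89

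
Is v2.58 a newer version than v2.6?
Yes. Version numbers are compared segment by segment as integers, not as decimals: minor version 58 > 6, so v2.58 > v2.6 (even though the decimal 2.58 < 2.6).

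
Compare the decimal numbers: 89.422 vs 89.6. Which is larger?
89.6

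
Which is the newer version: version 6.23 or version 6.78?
version 6.78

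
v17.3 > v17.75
False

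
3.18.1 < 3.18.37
True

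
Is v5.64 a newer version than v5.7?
Yes. Version numbers are compared segment by segment as integers, not as decimals: minor version 64 > 7, so v5.64 > v5.7 (even though the decimal 5.64 < 5.7).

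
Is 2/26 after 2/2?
Yes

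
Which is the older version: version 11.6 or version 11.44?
version 11.6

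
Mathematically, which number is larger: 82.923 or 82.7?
82.923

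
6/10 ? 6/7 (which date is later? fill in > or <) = >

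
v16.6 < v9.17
False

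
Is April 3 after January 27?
Yes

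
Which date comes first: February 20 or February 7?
February 7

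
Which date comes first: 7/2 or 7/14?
7/2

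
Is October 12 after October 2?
Yes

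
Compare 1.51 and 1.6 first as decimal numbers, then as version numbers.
As decimals: 1.51 < 1.6. As versions: v1.51 > v1.6 (minor version 51 > 6).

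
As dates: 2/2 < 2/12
True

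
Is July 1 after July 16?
No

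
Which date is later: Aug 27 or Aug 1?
Aug 27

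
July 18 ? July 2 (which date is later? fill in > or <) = >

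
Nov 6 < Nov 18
True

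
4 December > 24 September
True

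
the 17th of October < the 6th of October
False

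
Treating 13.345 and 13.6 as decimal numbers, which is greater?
13.6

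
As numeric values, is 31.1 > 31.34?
False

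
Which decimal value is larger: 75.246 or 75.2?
75.246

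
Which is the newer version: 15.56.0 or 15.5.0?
15.56.0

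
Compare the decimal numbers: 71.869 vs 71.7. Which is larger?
71.869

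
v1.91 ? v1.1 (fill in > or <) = >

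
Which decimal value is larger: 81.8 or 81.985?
81.985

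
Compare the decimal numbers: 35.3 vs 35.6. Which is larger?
35.6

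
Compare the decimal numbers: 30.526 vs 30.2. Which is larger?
30.526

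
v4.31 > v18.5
False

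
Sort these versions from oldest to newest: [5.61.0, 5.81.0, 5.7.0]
[5.7.0, 5.61.0, 5.81.0]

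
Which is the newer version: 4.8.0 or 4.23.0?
4.23.0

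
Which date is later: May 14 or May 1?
May 14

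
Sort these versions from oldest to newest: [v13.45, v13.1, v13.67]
[v13.1, v13.45, v13.67]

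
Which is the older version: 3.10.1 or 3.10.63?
3.10.1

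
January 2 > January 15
False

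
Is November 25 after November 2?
Yes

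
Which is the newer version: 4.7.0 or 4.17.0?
4.17.0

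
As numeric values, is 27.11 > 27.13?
False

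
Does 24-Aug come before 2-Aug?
No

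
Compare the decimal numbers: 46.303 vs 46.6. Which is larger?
46.6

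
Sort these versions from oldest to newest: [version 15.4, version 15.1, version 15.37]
[version 15.1, version 15.4, version 15.37]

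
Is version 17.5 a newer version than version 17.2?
Yes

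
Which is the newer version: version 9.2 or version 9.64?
version 9.64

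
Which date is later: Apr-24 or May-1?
May-1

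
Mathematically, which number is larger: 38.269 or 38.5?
38.5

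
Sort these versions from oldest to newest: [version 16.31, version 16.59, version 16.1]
[version 16.1, version 16.31, version 16.59]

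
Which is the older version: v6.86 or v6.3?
v6.3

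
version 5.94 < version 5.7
False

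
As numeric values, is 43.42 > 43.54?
False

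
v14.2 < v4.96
False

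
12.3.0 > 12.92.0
False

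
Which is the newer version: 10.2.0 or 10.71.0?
10.71.0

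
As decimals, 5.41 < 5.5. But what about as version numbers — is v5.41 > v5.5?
True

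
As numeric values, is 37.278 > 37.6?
False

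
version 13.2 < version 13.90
True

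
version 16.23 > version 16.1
True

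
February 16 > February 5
True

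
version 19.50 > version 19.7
True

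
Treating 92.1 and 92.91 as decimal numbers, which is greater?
92.91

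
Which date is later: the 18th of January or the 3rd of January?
the 18th of January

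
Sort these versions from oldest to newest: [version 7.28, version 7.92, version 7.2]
[version 7.2, version 7.28, version 7.92]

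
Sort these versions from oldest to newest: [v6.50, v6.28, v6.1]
[v6.1, v6.28, v6.50]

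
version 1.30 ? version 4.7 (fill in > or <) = <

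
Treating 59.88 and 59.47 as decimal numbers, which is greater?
59.88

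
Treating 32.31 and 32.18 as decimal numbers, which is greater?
32.31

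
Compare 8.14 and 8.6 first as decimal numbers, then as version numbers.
As decimals: 8.14 < 8.6. As versions: v8.14 > v8.6 (minor version 14 > 6).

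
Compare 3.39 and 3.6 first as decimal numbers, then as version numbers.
As decimals: 3.39 < 3.6. As versions: v3.39 > v3.6 (minor version 39 > 6).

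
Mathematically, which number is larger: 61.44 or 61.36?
61.44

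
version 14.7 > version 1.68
True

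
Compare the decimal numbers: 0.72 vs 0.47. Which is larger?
0.72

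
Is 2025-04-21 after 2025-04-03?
Yes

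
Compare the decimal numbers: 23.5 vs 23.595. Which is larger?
23.595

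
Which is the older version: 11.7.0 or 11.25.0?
11.7.0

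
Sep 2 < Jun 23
False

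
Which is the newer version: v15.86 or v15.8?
v15.86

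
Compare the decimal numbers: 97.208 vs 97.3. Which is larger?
97.3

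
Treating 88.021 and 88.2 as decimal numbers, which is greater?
88.2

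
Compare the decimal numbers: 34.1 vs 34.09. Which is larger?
34.1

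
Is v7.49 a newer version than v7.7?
Yes. Version numbers are compared segment by segment as integers, not as decimals: minor version 49 > 7, so v7.49 > v7.7 (even though the decimal 7.49 < 7.7).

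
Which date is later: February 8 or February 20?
February 20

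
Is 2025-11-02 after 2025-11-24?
No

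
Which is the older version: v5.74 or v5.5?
v5.5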